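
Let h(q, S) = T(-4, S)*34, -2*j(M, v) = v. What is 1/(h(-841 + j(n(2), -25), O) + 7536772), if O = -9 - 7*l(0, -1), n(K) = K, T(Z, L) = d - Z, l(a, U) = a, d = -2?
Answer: 1/7536840 ≈ 1.3268e-7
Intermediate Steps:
T(Z, L) = -2 - Z
j(M, v) = -v/2
O = -9 (O = -9 - 7*0 = -9 + 0 = -9)
h(q, S) = 68 (h(q, S) = (-2 - 1*(-4))*34 = (-2 + 4)*34 = 2*34 = 68)
1/(h(-841 + j(n(2), -25), O) + 7536772) = 1/(68 + 7536772) = 1/7536840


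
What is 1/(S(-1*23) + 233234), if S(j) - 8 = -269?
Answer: 1/232973 ≈ 4.2923e-6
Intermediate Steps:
S(j) = -261 (S(j) = 8 - 269 = -261)
1/(S(-1*23) + 233234) = 1/(-261 + 233234) = 1/232973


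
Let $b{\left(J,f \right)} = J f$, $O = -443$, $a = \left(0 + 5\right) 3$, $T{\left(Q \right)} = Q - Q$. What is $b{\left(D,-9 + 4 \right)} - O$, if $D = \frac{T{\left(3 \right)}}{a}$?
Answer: $443$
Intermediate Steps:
$T{\left(Q \right)} = 0$
$a = 15$ ($a = 5 \cdot 3 = 15$)
$D = 0$ ($D = \frac{0}{15} = 0 \cdot \frac{1}{15} = 0$)
$b{\left(D,-9 + 4 \right)} - O = 0 \left(-9 + 4\right) - -443 = 0 \left(-5\right) + 443 = 0 + 443 = 443$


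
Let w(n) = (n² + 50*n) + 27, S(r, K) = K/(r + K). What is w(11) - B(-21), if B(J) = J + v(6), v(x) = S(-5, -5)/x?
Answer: 8627/12 ≈ 718.92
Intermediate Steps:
S(r, K) = K/(K + r)
v(x) = 1/(2*x) (v(x) = (-5/(-5 - 5))/x = (-5/(-10))/x = (-5*(-⅒))/x = 1/(2*x))
w(n) = 27 + n² + 50*n
B(J) = 1/12 + J (B(J) = J + (½)/6 = J + (½)*(⅙) = J + 1/12 = 1/12 + J)
w(11) - B(-21) = (27 + 11² + 50*11) - (1/12 - 21) = (27 + 121 + 550) - 1*(-251/12) = 698 + 251/12 = 8627/12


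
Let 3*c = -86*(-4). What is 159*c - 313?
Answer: 17919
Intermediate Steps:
c = 344/3 (c = (-86*(-4))/3 = (⅓)*344 = 344/3 ≈ 114.67)
159*c - 313 = 159*(344/3) - 313 = 18232 - 313 = 17919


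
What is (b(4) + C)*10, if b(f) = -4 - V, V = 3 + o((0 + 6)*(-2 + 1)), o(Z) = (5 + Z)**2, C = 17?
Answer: 90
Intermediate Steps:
V = 4 (V = 3 + (5 + (0 + 6)*(-2 + 1))**2 = 3 + (5 + 6*(-1))**2 = 3 + (5 - 6)**2 = 3 + (-1)**2 = 3 + 1 = 4)
b(f) = -8 (b(f) = -4 - 1*4 = -4 - 4 = -8)
(b(4) + C)*10 = (-8 + 17)*10 = 9*10 = 90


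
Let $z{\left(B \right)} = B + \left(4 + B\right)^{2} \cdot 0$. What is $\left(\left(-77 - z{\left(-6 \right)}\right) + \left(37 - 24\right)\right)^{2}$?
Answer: $3364$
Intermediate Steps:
$z{\left(B \right)} = B$ ($z{\left(B \right)} = B + 0 = B$)
$\left(\left(-77 - z{\left(-6 \right)}\right) + \left(37 - 24\right)\right)^{2} = \left(\left(-77 - -6\right) + \left(37 - 24\right)\right)^{2} = \left(\left(-77 + 6\right) + \left(37 - 24\right)\right)^{2} = \left(-71 + 13\right)^{2} = \left(-58\right)^{2} = 3364$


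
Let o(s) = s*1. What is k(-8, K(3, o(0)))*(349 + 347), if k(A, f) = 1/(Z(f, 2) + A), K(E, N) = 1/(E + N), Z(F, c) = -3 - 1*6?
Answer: -696/17 ≈ -40.941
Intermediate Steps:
Z(F, c) = -9 (Z(F, c) = -3 - 6 = -9)
o(s) = s
k(A, f) = 1/(-9 + A)
k(-8, K(3, o(0)))*(349 + 347) = (349 + 347)/(-9 - 8) = 696/(-17) = -1/17*696 = -696/17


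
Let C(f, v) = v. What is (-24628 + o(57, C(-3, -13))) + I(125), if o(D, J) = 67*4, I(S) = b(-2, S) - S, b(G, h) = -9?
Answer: -24494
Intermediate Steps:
I(S) = -9 - S
o(D, J) = 268
(-24628 + o(57, C(-3, -13))) + I(125) = (-24628 + 268) + (-9 - 1*125) = -24360 + (-9 - 125) = -24360 - 134 = -24494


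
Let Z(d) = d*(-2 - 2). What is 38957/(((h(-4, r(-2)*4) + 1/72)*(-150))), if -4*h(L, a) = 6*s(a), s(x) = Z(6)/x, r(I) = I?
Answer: 467484/8075 ≈ 57.893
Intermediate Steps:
Z(d) = -4*d (Z(d) = d*(-4) = -4*d)
s(x) = -24/x (s(x) = (-4*6)/x = -24/x)
h(L, a) = 36/a (h(L, a) = -3*(-24/a)/2 = -(-36)/a = 36/a)
38957/(((h(-4, r(-2)*4) + 1/72)*(-150))) = 38957/(((36/((-2*4)) + 1/72)*(-150))) = 38957/(((36/(-8) + 1/72)*(-150))) = 38957/(((36*(-⅛) + 1/72)*(-150))) = 38957/(((-9/2 + 1/72)*(-150))) = 38957/((-323/72*(-150))) = 38957/(8075/12) = 38957*(12/8075) = 467484/8075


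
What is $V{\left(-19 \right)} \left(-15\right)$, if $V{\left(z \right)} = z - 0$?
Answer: $285$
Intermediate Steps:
$V{\left(z \right)} = z$ ($V{\left(z \right)} = z + 0 = z$)
$V{\left(-19 \right)} \left(-15\right) = \left(-19\right) \left(-15\right) = 285$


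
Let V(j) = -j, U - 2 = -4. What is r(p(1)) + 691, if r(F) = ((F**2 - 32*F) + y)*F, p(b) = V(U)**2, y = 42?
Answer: 411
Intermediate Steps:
U = -2 (U = 2 - 4 = -2)
p(b) = 4 (p(b) = (-1*(-2))**2 = 2**2 = 4)
r(F) = F*(42 + F**2 - 32*F) (r(F) = ((F**2 - 32*F) + 42)*F = (42 + F**2 - 32*F)*F = F*(42 + F**2 - 32*F))
r(p(1)) + 691 = 4*(42 + 4**2 - 32*4) + 691 = 4*(42 + 16 - 128) + 691 = 4*(-70) + 691 = -280 + 691 = 411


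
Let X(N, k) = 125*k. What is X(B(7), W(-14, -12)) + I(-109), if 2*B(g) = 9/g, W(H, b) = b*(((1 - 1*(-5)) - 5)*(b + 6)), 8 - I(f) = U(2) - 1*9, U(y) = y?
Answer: 9015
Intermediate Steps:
I(f) = 15 (I(f) = 8 - (2 - 1*9) = 8 - (2 - 9) = 8 - 1*(-7) = 8 + 7 = 15)
W(H, b) = b*(6 + b) (W(H, b) = b*(((1 + 5) - 5)*(6 + b)) = b*((6 - 5)*(6 + b)) = b*(1*(6 + b)) = b*(6 + b))
B(g) = 9/(2*g) (B(g) = (9/g)/2 = 9/(2*g))
X(B(7), W(-14, -12)) + I(-109) = 125*(-12*(6 - 12)) + 15 = 125*(-12*(-6)) + 15 = 125*72 + 15 = 9000 + 15 = 9015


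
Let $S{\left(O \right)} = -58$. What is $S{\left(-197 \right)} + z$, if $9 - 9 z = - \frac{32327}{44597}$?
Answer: $- \frac{22845934}{401373} \approx -56.919$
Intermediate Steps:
$z = \frac{433700}{401373}$ ($z = 1 - \frac{\left(-32327\right) \frac{1}{44597}}{9} = 1 - - \frac{32327}{401373} = 1 + \frac{32327}{401373} = \frac{433700}{401373} \approx 1.0805$)
$S{\left(-197 \right)} + z = -58 + \frac{433700}{401373} = - \frac{22845934}{401373}$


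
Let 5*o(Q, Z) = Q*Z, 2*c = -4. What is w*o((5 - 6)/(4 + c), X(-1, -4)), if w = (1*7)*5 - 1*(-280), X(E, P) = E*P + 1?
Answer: -315/2 ≈ -157.50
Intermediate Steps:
c = -2 (c = (½)*(-4) = -2)
X(E, P) = 1 + E*P
o(Q, Z) = Q*Z/5 (o(Q, Z) = (Q*Z)/5 = Q*Z/5)
w = 315 (w = 7*5 + 280 = 35 + 280 = 315)
w*o((5 - 6)/(4 + c), X(-1, -4)) = 315*(((5 - 6)/(4 - 2))*(1 - 1*(-4))/5) = 315*((-1/2)*(1 + 4)/5) = 315*((⅕)*(-1*½)*5) = 315*((⅕)*(-½)*5) = 315*(-½) = -315/2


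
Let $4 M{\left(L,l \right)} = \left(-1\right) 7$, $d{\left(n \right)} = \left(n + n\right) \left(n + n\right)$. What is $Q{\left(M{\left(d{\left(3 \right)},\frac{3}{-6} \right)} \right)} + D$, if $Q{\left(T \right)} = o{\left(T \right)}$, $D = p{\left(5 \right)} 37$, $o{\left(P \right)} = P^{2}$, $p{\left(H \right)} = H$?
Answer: $\frac{3009}{16} \approx 188.06$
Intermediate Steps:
$d{\left(n \right)} = 4 n^{2}$ ($d{\left(n \right)} = 2 n 2 n = 4 n^{2}$)
$M{\left(L,l \right)} = - \frac{7}{4}$ ($M{\left(L,l \right)} = \frac{\left(-1\right) 7}{4} = \frac{1}{4} \left(-7\right) = - \frac{7}{4}$)
$D = 185$ ($D = 5 \cdot 37 = 185$)
$Q{\left(T \right)} = T^{2}$
$Q{\left(M{\left(d{\left(3 \right)},\frac{3}{-6} \right)} \right)} + D = \left(- \frac{7}{4}\right)^{2} + 185 = \frac{49}{16} + 185 = \frac{3009}{16}$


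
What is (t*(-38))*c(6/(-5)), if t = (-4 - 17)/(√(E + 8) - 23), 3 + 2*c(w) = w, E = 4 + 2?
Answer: 192717/2575 + 8379*√14/2575 ≈ 87.017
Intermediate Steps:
E = 6
c(w) = -3/2 + w/2
t = -21/(-23 + √14) (t = (-4 - 17)/(√(6 + 8) - 23) = -21/(√14 - 23) = -21/(-23 + √14) ≈ 1.0904)
(t*(-38))*c(6/(-5)) = ((483/515 + 21*√14/515)*(-38))*(-3/2 + (6/(-5))/2) = (-18354/515 - 798*√14/515)*(-3/2 + (6*(-⅕))/2) = (-18354/515 - 798*√14/515)*(-3/2 + (½)*(-6/5)) = (-18354/515 - 798*√14/515)*(-3/2 - ⅗) = (-18354/515 - 798*√14/515)*(-21/10) = 192717/2575 + 8379*√14/2575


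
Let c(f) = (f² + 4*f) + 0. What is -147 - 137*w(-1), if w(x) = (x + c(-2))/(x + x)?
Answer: -979/2 ≈ -489.50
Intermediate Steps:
c(f) = f² + 4*f
w(x) = (-4 + x)/(2*x) (w(x) = (x - 2*(4 - 2))/(x + x) = (x - 2*2)/((2*x)) = (x - 4)*(1/(2*x)) = (-4 + x)*(1/(2*x)) = (-4 + x)/(2*x))
-147 - 137*w(-1) = -147 - 137*(-4 - 1)/(2*(-1)) = -147 - 137*(-1)*(-5)/2 = -147 - 137*5/2 = -147 - 685/2 = -979/2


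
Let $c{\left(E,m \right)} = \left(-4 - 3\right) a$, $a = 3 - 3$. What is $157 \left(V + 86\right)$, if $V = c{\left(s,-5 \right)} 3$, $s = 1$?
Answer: $13502$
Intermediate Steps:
$a = 0$ ($a = 3 - 3 = 0$)
$c{\left(E,m \right)} = 0$ ($c{\left(E,m \right)} = \left(-4 - 3\right) 0 = \left(-7\right) 0 = 0$)
$V = 0$ ($V = 0 \cdot 3 = 0$)
$157 \left(V + 86\right) = 157 \left(0 + 86\right) = 157 \cdot 86 = 13502$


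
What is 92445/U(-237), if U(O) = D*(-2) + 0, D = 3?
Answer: -30815/2 ≈ -15408.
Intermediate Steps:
U(O) = -6 (U(O) = 3*(-2) + 0 = -6 + 0 = -6)
92445/U(-237) = 92445/(-6) = 92445*(-1/6) = -30815/2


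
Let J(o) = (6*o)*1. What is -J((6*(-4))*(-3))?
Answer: -432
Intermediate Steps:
J(o) = 6*o
-J((6*(-4))*(-3)) = -6*(6*(-4))*(-3) = -6*(-24*(-3)) = -6*72 = -1*432 = -432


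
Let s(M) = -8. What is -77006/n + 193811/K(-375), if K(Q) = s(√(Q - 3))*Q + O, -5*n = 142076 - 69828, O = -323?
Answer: 7516591219/96703948 ≈ 77.728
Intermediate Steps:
n = -72248/5 (n = -(142076 - 69828)/5 = -⅕*72248 = -72248/5 ≈ -14450.)
K(Q) = -323 - 8*Q (K(Q) = -8*Q - 323 = -323 - 8*Q)
-77006/n + 193811/K(-375) = -77006/(-72248/5) + 193811/(-323 - 8*(-375)) = -77006*(-5/72248) + 193811/(-323 + 3000) = 192515/36124 + 193811/2677 = 7516591219/96703948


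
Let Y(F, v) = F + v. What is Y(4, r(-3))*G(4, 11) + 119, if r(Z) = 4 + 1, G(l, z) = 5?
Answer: 164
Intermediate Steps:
r(Z) = 5
Y(4, r(-3))*G(4, 11) + 119 = (4 + 5)*5 + 119 = 9*5 + 119 = 45 + 119 = 164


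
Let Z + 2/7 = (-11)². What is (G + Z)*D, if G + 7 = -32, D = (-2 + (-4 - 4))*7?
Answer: -5720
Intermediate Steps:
D = -70 (D = (-2 - 8)*7 = -10*7 = -70)
G = -39 (G = -7 - 32 = -39)
Z = 845/7 (Z = -2/7 + (-11)² = -2/7 + 121 = 845/7 ≈ 120.71)
(G + Z)*D = (-39 + 845/7)*(-70) = (572/7)*(-70) = -5720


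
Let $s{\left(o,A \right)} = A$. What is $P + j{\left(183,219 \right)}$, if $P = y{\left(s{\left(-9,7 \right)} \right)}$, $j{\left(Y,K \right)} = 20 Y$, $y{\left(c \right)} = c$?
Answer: $3667$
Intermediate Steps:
$P = 7$
$P + j{\left(183,219 \right)} = 7 + 20 \cdot 183 = 7 + 3660 = 3667$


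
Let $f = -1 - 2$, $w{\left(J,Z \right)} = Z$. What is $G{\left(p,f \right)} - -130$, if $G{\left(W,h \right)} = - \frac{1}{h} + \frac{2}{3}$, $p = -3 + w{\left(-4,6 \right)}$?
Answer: $131$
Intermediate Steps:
$p = 3$ ($p = -3 + 6 = 3$)
$f = -3$ ($f = -1 - 2 = -3$)
$G{\left(W,h \right)} = \frac{2}{3} - \frac{1}{h}$ ($G{\left(W,h \right)} = - \frac{1}{h} + 2 \cdot \frac{1}{3} = - \frac{1}{h} + \frac{2}{3} = \frac{2}{3} - \frac{1}{h}$)
$G{\left(p,f \right)} - -130 = \left(\frac{2}{3} - \frac{1}{-3}\right) - -130 = \left(\frac{2}{3} - - \frac{1}{3}\right) + 130 = \left(\frac{2}{3} + \frac{1}{3}\right) + 130 = 1 + 130 = 131$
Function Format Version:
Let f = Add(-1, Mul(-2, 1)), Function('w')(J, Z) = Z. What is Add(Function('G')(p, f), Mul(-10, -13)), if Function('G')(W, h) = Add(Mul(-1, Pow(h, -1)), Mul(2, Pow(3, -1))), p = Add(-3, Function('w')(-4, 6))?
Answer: 131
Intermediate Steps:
p = 3 (p = Add(-3, 6) = 3)
f = -3 (f = Add(-1, -2) = -3)
Function('G')(W, h) = Add(Rational(2, 3), Mul(-1, Pow(h, -1))) (Function('G')(W, h) = Add(Mul(-1, Pow(h, -1)), Mul(2, Rational(1, 3))) = Add(Mul(-1, Pow(h, -1)), Rational(2, 3)) = Add(Rational(2, 3), Mul(-1, Pow(h, -1))))
Add(Function('G')(p, f), Mul(-10, -13)) = Add(Add(Rational(2, 3), Mul(-1, Pow(-3, -1))), Mul(-10, -13)) = Add(Add(Rational(2, 3), Mul(-1, Rational(-1, 3))), 130) = Add(Add(Rational(2, 3), Rational(1, 3)), 130) = Add(1, 130) = 131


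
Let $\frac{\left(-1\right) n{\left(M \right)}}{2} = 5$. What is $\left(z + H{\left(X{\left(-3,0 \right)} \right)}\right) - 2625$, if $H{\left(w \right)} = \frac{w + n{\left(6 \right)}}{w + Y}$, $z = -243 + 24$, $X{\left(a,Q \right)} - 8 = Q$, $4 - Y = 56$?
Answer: $- \frac{62567}{22} \approx -2844.0$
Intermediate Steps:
$Y = -52$ ($Y = 4 - 56 = -52$)
$X{\left(a,Q \right)} = 8 + Q$
$n{\left(M \right)} = -10$ ($n{\left(M \right)} = \left(-2\right) 5 = -10$)
$z = -219$
$H{\left(w \right)} = \frac{-10 + w}{-52 + w}$ ($H{\left(w \right)} = \frac{w - 10}{w - 52} = \frac{-10 + w}{-52 + w}$)
$\left(z + H{\left(X{\left(-3,0 \right)} \right)}\right) - 2625 = \left(-219 + \frac{-10 + \left(8 + 0\right)}{-52 + \left(8 + 0\right)}\right) - 2625 = \left(-219 + \frac{-10 + 8}{-52 + 8}\right) - 2625 = \left(-219 + \frac{1}{-44} \left(-2\right)\right) - 2625 = \left(-219 - - \frac{1}{22}\right) - 2625 = \left(-219 + \frac{1}{22}\right) - 2625 = - \frac{4817}{22} - 2625 = - \frac{62567}{22}$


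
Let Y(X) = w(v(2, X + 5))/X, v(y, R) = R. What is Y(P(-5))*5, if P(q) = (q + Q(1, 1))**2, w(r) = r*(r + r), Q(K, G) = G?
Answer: 2205/8 ≈ 275.63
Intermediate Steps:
w(r) = 2*r**2 (w(r) = r*(2*r) = 2*r**2)
P(q) = (1 + q)**2 (P(q) = (q + 1)**2 = (1 + q)**2)
Y(X) = 2*(5 + X)**2/X (Y(X) = (2*(X + 5)**2)/X = (2*(5 + X)**2)/X = 2*(5 + X)**2/X)
Y(P(-5))*5 = (2*(5 + (1 - 5)**2)**2/((1 - 5)**2))*5 = (2*(5 + (-4)**2)**2/((-4)**2))*5 = (2*(5 + 16)**2/16)*5 = (2*(1/16)*21**2)*5 = (2*(1/16)*441)*5 = (441/8)*5 = 2205/8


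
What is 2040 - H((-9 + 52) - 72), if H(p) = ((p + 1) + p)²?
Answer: -1209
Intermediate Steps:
H(p) = (1 + 2*p)² (H(p) = ((1 + p) + p)² = (1 + 2*p)²)
2040 - H((-9 + 52) - 72) = 2040 - (1 + 2*((-9 + 52) - 72))² = 2040 - (1 + 2*(43 - 72))² = 2040 - (1 + 2*(-29))² = 2040 - (1 - 58)² = 2040 - 1*(-57)² = 2040 - 1*3249 = 2040 - 3249 = -1209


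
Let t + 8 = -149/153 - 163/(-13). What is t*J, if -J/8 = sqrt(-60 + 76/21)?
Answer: -226880*I*sqrt(1554)/41769 ≈ -214.13*I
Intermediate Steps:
t = 7090/1989 (t = -8 + (-149/153 - 163/(-13)) = -8 + (-149*1/153 - 163*(-1/13)) = -8 + (-149/153 + 163/13) = -8 + 23002/1989 = 7090/1989 ≈ 3.5646)
J = -32*I*sqrt(1554)/21 (J = -8*sqrt(-60 + 76/21) = -32*I*sqrt(1554)/21 ≈ -60.07*I)
t*J = 7090*(-32*I*sqrt(1554)/21)/1989 = -226880*I*sqrt(1554)/41769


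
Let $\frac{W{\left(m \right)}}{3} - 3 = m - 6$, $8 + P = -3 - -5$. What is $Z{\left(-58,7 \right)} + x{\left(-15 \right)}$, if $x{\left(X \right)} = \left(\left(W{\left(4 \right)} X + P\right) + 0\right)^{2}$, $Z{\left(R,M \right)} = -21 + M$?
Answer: $2587$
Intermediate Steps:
$P = -6$ ($P = -8 - -2 = -8 + \left(-3 + 5\right) = -8 + 2 = -6$)
$W{\left(m \right)} = -9 + 3 m$ ($W{\left(m \right)} = 9 + 3 \left(m - 6\right) = 9 + 3 \left(-6 + m\right) = 9 + \left(-18 + 3 m\right) = -9 + 3 m$)
$x{\left(X \right)} = \left(-6 + 3 X\right)^{2}$ ($x{\left(X \right)} = \left(\left(\left(-9 + 3 \cdot 4\right) X - 6\right) + 0\right)^{2} = \left(\left(\left(-9 + 12\right) X - 6\right) + 0\right)^{2} = \left(\left(3 X - 6\right) + 0\right)^{2} = \left(\left(-6 + 3 X\right) + 0\right)^{2} = \left(-6 + 3 X\right)^{2}$)
$Z{\left(-58,7 \right)} + x{\left(-15 \right)} = \left(-21 + 7\right) + 9 \left(-2 - 15\right)^{2} = -14 + 9 \left(-17\right)^{2} = -14 + 9 \cdot 289 = -14 + 2601 = 2587$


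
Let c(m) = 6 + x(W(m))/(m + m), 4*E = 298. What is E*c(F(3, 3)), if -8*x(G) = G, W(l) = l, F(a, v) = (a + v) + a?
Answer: 14155/32 ≈ 442.34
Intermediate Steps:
F(a, v) = v + 2*a
E = 149/2 (E = (¼)*298 = 149/2 ≈ 74.500)
x(G) = -G/8
c(m) = 95/16 (c(m) = 6 + (-m/8)/(m + m) = 6 + (-m/8)/((2*m)) = 6 + (1/(2*m))*(-m/8) = 6 - 1/16 = 95/16)
E*c(F(3, 3)) = (149/2)*(95/16) = 14155/32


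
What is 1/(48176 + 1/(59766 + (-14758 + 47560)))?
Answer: 92568/4459555969 ≈ 2.0757e-5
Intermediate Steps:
1/(48176 + 1/(59766 + (-14758 + 47560))) = 1/(48176 + 1/(59766 + 32802)) = 1/(48176 + 1/92568) = 1/(4459555969/92568) = 92568/4459555969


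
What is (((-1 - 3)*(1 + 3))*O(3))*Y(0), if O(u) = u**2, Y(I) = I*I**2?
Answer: 0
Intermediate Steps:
Y(I) = I**3
(((-1 - 3)*(1 + 3))*O(3))*Y(0) = (((-1 - 3)*(1 + 3))*3**2)*0**3 = (-4*4*9)*0 = -16*9*0 = -144*0 = 0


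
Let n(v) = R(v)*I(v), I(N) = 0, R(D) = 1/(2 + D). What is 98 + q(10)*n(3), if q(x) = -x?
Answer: 98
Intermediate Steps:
n(v) = 0 (n(v) = 0/(2 + v) = 0)
98 + q(10)*n(3) = 98 - 1*10*0 = 98 - 10*0 = 98 + 0 = 98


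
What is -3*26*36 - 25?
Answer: -2833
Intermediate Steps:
-3*26*36 - 25 = -78*36 - 25 = -2808 - 25 = -2833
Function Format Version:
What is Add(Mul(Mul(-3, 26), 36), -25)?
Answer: -2833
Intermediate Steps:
Add(Mul(Mul(-3, 26), 36), -25) = Add(Mul(-78, 36), -25) = Add(-2808, -25) = -2833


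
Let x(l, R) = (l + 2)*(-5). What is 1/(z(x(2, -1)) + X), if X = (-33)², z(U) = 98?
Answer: 1/1187 ≈ 0.00084246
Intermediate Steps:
x(l, R) = -10 - 5*l (x(l, R) = (2 + l)*(-5) = -10 - 5*l)
X = 1089
1/(z(x(2, -1)) + X) = 1/(98 + 1089) = 1/1187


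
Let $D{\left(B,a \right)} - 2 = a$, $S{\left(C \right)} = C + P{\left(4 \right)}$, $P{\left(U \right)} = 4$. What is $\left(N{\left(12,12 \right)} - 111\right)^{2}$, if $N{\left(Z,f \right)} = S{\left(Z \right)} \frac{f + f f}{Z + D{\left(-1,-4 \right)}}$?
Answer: $\frac{480249}{25} \approx 19210.0$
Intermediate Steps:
$S{\left(C \right)} = 4 + C$ ($S{\left(C \right)} = C + 4 = 4 + C$)
$D{\left(B,a \right)} = 2 + a$
$N{\left(Z,f \right)} = \frac{\left(4 + Z\right) \left(f + f^{2}\right)}{-2 + Z}$ ($N{\left(Z,f \right)} = \left(4 + Z\right) \frac{f + f f}{Z + \left(2 - 4\right)} = \left(4 + Z\right) \frac{f + f^{2}}{Z - 2} = \left(4 + Z\right) \frac{f + f^{2}}{-2 + Z} = \frac{\left(4 + Z\right) \left(f + f^{2}\right)}{-2 + Z}$)
$\left(N{\left(12,12 \right)} - 111\right)^{2} = \left(\frac{12 \left(1 + 12\right) \left(4 + 12\right)}{-2 + 12} - 111\right)^{2} = \left(12 \cdot \frac{1}{10} \cdot 13 \cdot 16 - 111\right)^{2} = \left(\frac{1248}{5} - 111\right)^{2} = \left(\frac{693}{5}\right)^{2} = \frac{480249}{25}$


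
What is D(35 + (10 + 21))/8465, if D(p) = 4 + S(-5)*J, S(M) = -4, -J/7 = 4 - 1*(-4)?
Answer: 228/8465 ≈ 0.026934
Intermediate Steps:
J = -56 (J = -7*(4 - 1*(-4)) = -7*(4 + 4) = -7*8 = -56)
D(p) = 228 (D(p) = 4 - 4*(-56) = 4 + 224 = 228)
D(35 + (10 + 21))/8465 = 228/8465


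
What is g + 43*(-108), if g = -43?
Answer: -4687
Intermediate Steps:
g + 43*(-108) = -43 + 43*(-108) = -43 - 4644 = -4687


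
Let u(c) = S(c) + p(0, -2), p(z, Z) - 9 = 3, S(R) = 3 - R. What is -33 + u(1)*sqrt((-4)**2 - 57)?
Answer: -33 + 14*I*sqrt(41) ≈ -33.0 + 89.644*I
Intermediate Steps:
p(z, Z) = 12 (p(z, Z) = 9 + 3 = 12)
u(c) = 15 - c (u(c) = (3 - c) + 12 = 15 - c)
-33 + u(1)*sqrt((-4)**2 - 57) = -33 + (15 - 1*1)*sqrt((-4)**2 - 57) = -33 + (15 - 1)*sqrt(16 - 57) = -33 + 14*sqrt(-41) = -33 + 14*(I*sqrt(41)) = -33 + 14*I*sqrt(41)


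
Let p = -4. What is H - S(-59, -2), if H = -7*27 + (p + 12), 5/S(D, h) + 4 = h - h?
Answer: -719/4 ≈ -179.75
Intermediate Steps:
S(D, h) = -5/4 (S(D, h) = 5/(-4 + (h - h)) = 5/(-4 + 0) = 5/(-4) = 5*(-¼) = -5/4)
H = -181 (H = -7*27 + (-4 + 12) = -189 + 8 = -181)
H - S(-59, -2) = -181 - 1*(-5/4) = -181 + 5/4 = -719/4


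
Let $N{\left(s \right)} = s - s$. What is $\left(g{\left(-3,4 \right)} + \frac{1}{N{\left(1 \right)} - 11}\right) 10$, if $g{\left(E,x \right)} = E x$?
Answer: $- \frac{1330}{11} \approx -120.91$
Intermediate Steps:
$N{\left(s \right)} = 0$
$\left(g{\left(-3,4 \right)} + \frac{1}{N{\left(1 \right)} - 11}\right) 10 = \left(\left(-3\right) 4 + \frac{1}{0 - 11}\right) 10 = \left(-12 + \frac{1}{-11}\right) 10 = \left(-12 - \frac{1}{11}\right) 10 = \left(- \frac{133}{11}\right) 10 = - \frac{1330}{11}$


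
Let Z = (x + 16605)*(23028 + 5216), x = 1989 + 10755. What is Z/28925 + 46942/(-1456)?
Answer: 6624004823/231400 ≈ 28626.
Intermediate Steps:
x = 12744
Z = 828933156 (Z = (12744 + 16605)*(23028 + 5216) = 29349*28244 = 828933156)
Z/28925 + 46942/(-1456) = 828933156/28925 + 46942/(-1456) = 828933156*(1/28925) + 46942*(-1/1456) = 828933156/28925 - 3353/104 = 6624004823/231400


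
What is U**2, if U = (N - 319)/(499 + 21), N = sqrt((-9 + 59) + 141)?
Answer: (319 - sqrt(191))**2/270400 ≈ 0.34443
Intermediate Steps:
N = sqrt(191) (N = sqrt(50 + 141) = sqrt(191) ≈ 13.820)
U = -319/520 + sqrt(191)/520 (U = (sqrt(191) - 319)/(499 + 21) = (-319 + sqrt(191))/520 = (-319 + sqrt(191))*(1/520) = -319/520 + sqrt(191)/520 ≈ -0.58688)
U**2 = (-319/520 + sqrt(191)/520)**2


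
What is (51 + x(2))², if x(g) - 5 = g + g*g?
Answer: 3844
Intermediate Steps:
x(g) = 5 + g + g² (x(g) = 5 + (g + g*g) = 5 + (g + g²) = 5 + g + g²)
(51 + x(2))² = (51 + (5 + 2 + 2²))² = (51 + (5 + 2 + 4))² = (51 + 11)² = 62² = 3844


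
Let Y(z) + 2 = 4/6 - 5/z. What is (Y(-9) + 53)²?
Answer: 220900/81 ≈ 2727.2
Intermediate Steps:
Y(z) = -4/3 - 5/z (Y(z) = -2 + (4/6 - 5/z) = -2 + (4*(⅙) - 5/z) = -2 + (⅔ - 5/z) = -4/3 - 5/z)
(Y(-9) + 53)² = ((-4/3 - 5/(-9)) + 53)² = ((-4/3 - 5*(-⅑)) + 53)² = ((-4/3 + 5/9) + 53)² = (-7/9 + 53)² = (470/9)² = 220900/81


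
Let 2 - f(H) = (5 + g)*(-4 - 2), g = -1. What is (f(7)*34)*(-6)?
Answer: -5304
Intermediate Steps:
f(H) = 26 (f(H) = 2 - (5 - 1)*(-4 - 2) = 2 - 4*(-6) = 2 - 1*(-24) = 2 + 24 = 26)
(f(7)*34)*(-6) = (26*34)*(-6) = 884*(-6) = -5304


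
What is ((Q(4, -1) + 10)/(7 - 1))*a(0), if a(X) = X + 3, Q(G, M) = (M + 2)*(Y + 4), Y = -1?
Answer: 13/2 ≈ 6.5000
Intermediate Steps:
Q(G, M) = 6 + 3*M (Q(G, M) = (M + 2)*(-1 + 4) = (2 + M)*3 = 6 + 3*M)
a(X) = 3 + X
((Q(4, -1) + 10)/(7 - 1))*a(0) = (((6 + 3*(-1)) + 10)/(7 - 1))*(3 + 0) = (((6 - 3) + 10)/6)*3 = ((3 + 10)*(⅙))*3 = (13*(⅙))*3 = (13/6)*3 = 13/2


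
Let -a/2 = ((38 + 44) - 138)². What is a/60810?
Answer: -3136/30405 ≈ -0.10314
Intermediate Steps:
a = -6272 (a = -2*((38 + 44) - 138)² = -2*(82 - 138)² = -2*(-56)² = -2*3136 = -6272)
a/60810 = -6272/60810 = -6272*1/60810 = -3136/30405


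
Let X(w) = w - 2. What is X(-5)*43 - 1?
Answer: -302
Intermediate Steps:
X(w) = -2 + w
X(-5)*43 - 1 = (-2 - 5)*43 - 1 = -7*43 - 1 = -301 - 1 = -302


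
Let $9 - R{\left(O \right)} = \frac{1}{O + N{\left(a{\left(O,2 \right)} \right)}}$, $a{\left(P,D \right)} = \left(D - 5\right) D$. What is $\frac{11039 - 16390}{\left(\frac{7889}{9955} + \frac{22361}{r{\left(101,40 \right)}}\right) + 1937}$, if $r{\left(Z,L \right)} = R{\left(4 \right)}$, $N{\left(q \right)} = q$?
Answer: $- \frac{1012114895}{811731266} \approx -1.2469$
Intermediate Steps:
$a{\left(P,D \right)} = D \left(-5 + D\right)$ ($a{\left(P,D \right)} = \left(-5 + D\right) D = D \left(-5 + D\right)$)
$R{\left(O \right)} = 9 - \frac{1}{-6 + O}$ ($R{\left(O \right)} = 9 - \frac{1}{O + 2 \left(-5 + 2\right)} = 9 - \frac{1}{O + 2 \left(-3\right)} = 9 - \frac{1}{O - 6} = 9 - \frac{1}{-6 + O}$)
$r{\left(Z,L \right)} = \frac{19}{2}$ ($r{\left(Z,L \right)} = \frac{-55 + 9 \cdot 4}{-6 + 4} = \frac{-55 + 36}{-2} = \left(- \frac{1}{2}\right) \left(-19\right) = \frac{19}{2}$)
$\frac{11039 - 16390}{\left(\frac{7889}{9955} + \frac{22361}{r{\left(101,40 \right)}}\right) + 1937} = \frac{11039 - 16390}{\left(\frac{7889}{9955} + \frac{22361}{\frac{19}{2}}\right) + 1937} = - \frac{5351}{\left(7889 \cdot \frac{1}{9955} + 22361 \cdot \frac{2}{19}\right) + 1937} = - \frac{5351}{\left(\frac{7889}{9955} + \frac{44722}{19}\right) + 1937} = - \frac{5351}{\frac{445357401}{189145} + 1937} = - \frac{5351}{\frac{811731266}{189145}} = \left(-5351\right) \frac{189145}{811731266} = - \frac{1012114895}{811731266}$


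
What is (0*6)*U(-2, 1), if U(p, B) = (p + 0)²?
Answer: 0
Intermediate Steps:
U(p, B) = p²
(0*6)*U(-2, 1) = (0*6)*(-2)² = 0*4 = 0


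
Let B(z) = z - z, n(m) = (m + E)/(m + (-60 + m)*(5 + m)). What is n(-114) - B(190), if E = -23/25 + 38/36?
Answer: -51239/8483400 ≈ -0.0060399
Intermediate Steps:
E = 61/450 (E = -23*1/25 + 38*(1/36) = -23/25 + 19/18 = 61/450 ≈ 0.13556)
n(m) = (61/450 + m)/(m + (-60 + m)*(5 + m)) (n(m) = (m + 61/450)/(m + (-60 + m)*(5 + m)) = (61/450 + m)/(m + (-60 + m)*(5 + m)))
B(z) = 0
n(-114) - B(190) = (61/450 - 114)/(-300 + (-114)**2 - 54*(-114)) - 1*0 = -51239/450/(-300 + 12996 + 6156) + 0 = -51239/450/18852 + 0 = (1/18852)*(-51239/450) + 0 = -51239/8483400 + 0 = -51239/8483400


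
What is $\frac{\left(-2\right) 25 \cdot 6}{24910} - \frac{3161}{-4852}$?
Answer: $\frac{7728491}{12086332} \approx 0.63944$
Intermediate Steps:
$\frac{\left(-2\right) 25 \cdot 6}{24910} - \frac{3161}{-4852} = \left(-50\right) 6 \cdot \frac{1}{24910} - - \frac{3161}{4852} = \left(-300\right) \frac{1}{24910} + \frac{3161}{4852} = - \frac{30}{2491} + \frac{3161}{4852} = \frac{7728491}{12086332}$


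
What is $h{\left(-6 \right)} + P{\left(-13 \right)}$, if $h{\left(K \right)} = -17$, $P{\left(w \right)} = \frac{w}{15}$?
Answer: $- \frac{268}{15} \approx -17.867$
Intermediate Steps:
$P{\left(w \right)} = \frac{w}{15}$ ($P{\left(w \right)} = w \frac{1}{15} = \frac{w}{15}$)
$h{\left(-6 \right)} + P{\left(-13 \right)} = -17 + \frac{1}{15} \left(-13\right) = -17 - \frac{13}{15} = - \frac{268}{15}$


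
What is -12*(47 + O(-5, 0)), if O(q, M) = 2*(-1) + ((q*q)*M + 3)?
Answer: -576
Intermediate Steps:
O(q, M) = 1 + M*q² (O(q, M) = -2 + (q²*M + 3) = -2 + (M*q² + 3) = -2 + (3 + M*q²) = 1 + M*q²)
-12*(47 + O(-5, 0)) = -12*(47 + (1 + 0*(-5)²)) = -12*(47 + (1 + 0*25)) = -12*(47 + (1 + 0)) = -12*(47 + 1) = -12*48 = -576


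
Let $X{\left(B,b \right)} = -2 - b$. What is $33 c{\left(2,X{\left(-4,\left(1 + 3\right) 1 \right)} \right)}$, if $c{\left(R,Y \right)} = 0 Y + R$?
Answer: $66$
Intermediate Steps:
$c{\left(R,Y \right)} = R$ ($c{\left(R,Y \right)} = 0 + R = R$)
$33 c{\left(2,X{\left(-4,\left(1 + 3\right) 1 \right)} \right)} = 33 \cdot 2 = 66$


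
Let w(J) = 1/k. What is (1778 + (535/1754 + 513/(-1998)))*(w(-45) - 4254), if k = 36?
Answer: -59700820108/7893 ≈ -7.5638e+6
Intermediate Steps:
w(J) = 1/36
(1778 + (535/1754 + 513/(-1998)))*(w(-45) - 4254) = (1778 + (535/1754 + 513/(-1998)))*(1/36 - 4254) = (1778 + (535*(1/1754) + 513*(-1/1998)))*(-153143/36) = (1778 + (535/1754 - 19/74))*(-153143/36) = (1778 + 1566/32449)*(-153143/36) = (57695888/32449)*(-153143/36) = -59700820108/7893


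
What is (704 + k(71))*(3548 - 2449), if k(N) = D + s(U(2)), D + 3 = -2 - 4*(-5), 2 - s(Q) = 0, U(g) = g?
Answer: 792379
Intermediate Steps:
s(Q) = 2 (s(Q) = 2 - 1*0 = 2 + 0 = 2)
D = 15 (D = -3 + (-2 - 4*(-5)) = -3 + (-2 + 20) = -3 + 18 = 15)
k(N) = 17 (k(N) = 15 + 2 = 17)
(704 + k(71))*(3548 - 2449) = (704 + 17)*(3548 - 2449) = 721*1099 = 792379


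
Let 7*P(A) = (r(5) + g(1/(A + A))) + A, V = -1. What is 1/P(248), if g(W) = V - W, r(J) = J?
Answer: 3472/124991 ≈ 0.027778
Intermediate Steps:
g(W) = -1 - W
P(A) = 4/7 - 1/(14*A) + A/7 (P(A) = ((5 + (-1 - 1/(A + A))) + A)/7 = ((5 + (-1 - 1/(2*A))) + A)/7 = ((4 - 1/(2*A)) + A)/7 = (4 + A - 1/(2*A))/7 = 4/7 - 1/(14*A) + A/7)
1/P(248) = 1/((1/14)*(-1 + 2*248*(4 + 248))/248) = 1/((1/14)*(1/248)*(-1 + 2*248*252)) = 1/((1/14)*(1/248)*(-1 + 124992)) = 1/((1/14)*(1/248)*124991) = 1/(124991/3472) = 3472/124991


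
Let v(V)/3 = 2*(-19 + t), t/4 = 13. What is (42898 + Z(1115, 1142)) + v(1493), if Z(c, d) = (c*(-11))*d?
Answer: -13963534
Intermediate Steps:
t = 52 (t = 4*13 = 52)
Z(c, d) = -11*c*d (Z(c, d) = (-11*c)*d = -11*c*d)
v(V) = 198 (v(V) = 3*(2*(-19 + 52)) = 3*(2*33) = 3*66 = 198)
(42898 + Z(1115, 1142)) + v(1493) = (42898 - 11*1115*1142) + 198 = (42898 - 14006630) + 198 = -13963732 + 198 = -13963534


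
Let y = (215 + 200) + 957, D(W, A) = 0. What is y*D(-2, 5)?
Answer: 0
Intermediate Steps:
y = 1372 (y = 415 + 957 = 1372)
y*D(-2, 5) = 1372*0 = 0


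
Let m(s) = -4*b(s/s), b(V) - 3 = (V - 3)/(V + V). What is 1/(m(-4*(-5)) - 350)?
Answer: -1/358 ≈ -0.0027933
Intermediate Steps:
b(V) = 3 + (-3 + V)/(2*V) (b(V) = 3 + (V - 3)/(V + V) = 3 + (-3 + V)/((2*V)) = 3 + (-3 + V)*(1/(2*V)) = 3 + (-3 + V)/(2*V))
m(s) = -8 (m(s) = -2*(-3 + 7*(s/s))/(s/s) = -2*(-3 + 7*1)/1 = -2*(-3 + 7) = -2*4 = -4*2 = -8)
1/(m(-4*(-5)) - 350) = 1/(-8 - 350) = 1/(-358) = -1/358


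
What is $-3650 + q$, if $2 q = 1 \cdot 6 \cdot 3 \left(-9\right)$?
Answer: $-3731$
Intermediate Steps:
$q = -81$ ($q = \frac{1 \cdot 6 \cdot 3 \left(-9\right)}{2} = \frac{1 \cdot 18 \left(-9\right)}{2} = \frac{18 \left(-9\right)}{2} = \frac{1}{2} \left(-162\right) = -81$)
$-3650 + q = -3650 - 81 = -3731$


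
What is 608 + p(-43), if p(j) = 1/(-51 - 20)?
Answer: 43167/71 ≈ 607.99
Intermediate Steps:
p(j) = -1/71 (p(j) = 1/(-71) = -1/71)
608 + p(-43) = 608 - 1/71 = 43167/71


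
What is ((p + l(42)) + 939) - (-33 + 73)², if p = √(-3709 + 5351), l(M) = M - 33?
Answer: -652 + √1642 ≈ -611.48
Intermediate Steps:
l(M) = -33 + M
p = √1642 ≈ 40.522
((p + l(42)) + 939) - (-33 + 73)² = ((√1642 + (-33 + 42)) + 939) - (-33 + 73)² = ((√1642 + 9) + 939) - 1*40² = ((9 + √1642) + 939) - 1*1600 = (948 + √1642) - 1600 = -652 + √1642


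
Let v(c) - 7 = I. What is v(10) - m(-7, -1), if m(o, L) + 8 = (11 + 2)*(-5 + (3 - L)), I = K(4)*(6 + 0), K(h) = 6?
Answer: 64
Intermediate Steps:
I = 36 (I = 6*(6 + 0) = 6*6 = 36)
m(o, L) = -34 - 13*L (m(o, L) = -8 + (11 + 2)*(-5 + (3 - L)) = -8 + 13*(-2 - L) = -8 + (-26 - 13*L) = -34 - 13*L)
v(c) = 43 (v(c) = 7 + 36 = 43)
v(10) - m(-7, -1) = 43 - (-34 - 13*(-1)) = 43 - (-34 + 13) = 43 - 1*(-21) = 43 + 21 = 64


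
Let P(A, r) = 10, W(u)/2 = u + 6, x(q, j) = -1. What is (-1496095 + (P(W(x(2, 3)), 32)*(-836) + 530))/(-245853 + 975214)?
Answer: -1503925/729361 ≈ -2.0620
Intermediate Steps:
W(u) = 12 + 2*u (W(u) = 2*(u + 6) = 2*(6 + u) = 12 + 2*u)
(-1496095 + (P(W(x(2, 3)), 32)*(-836) + 530))/(-245853 + 975214) = (-1496095 + (10*(-836) + 530))/(-245853 + 975214) = (-1496095 + (-8360 + 530))/729361 = (-1496095 - 7830)*(1/729361) = -1503925*1/729361 = -1503925/729361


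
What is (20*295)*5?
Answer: 29500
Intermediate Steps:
(20*295)*5 = 5900*5 = 29500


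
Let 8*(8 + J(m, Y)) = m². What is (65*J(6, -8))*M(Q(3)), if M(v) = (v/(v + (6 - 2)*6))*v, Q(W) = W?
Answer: -455/6 ≈ -75.833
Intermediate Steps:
J(m, Y) = -8 + m²/8
M(v) = v²/(24 + v) (M(v) = (v/(v + 4*6))*v = (v/(v + 24))*v = (v/(24 + v))*v = v²/(24 + v))
(65*J(6, -8))*M(Q(3)) = (65*(-8 + (⅛)*6²))*(3²/(24 + 3)) = (65*(-8 + (⅛)*36))*(9/27) = (65*(-8 + 9/2))*(9*(1/27)) = (65*(-7/2))*(⅓) = -455/2*⅓ = -455/6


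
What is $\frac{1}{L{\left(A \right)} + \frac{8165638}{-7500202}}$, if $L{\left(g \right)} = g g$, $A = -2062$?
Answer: $\frac{3750101}{15944840353425} \approx 2.3519 \cdot 10^{-7}$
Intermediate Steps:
$L{\left(g \right)} = g^{2}$
$\frac{1}{L{\left(A \right)} + \frac{8165638}{-7500202}} = \frac{1}{\left(-2062\right)^{2} + \frac{8165638}{-7500202}} = \frac{1}{4251844 + 8165638 \left(- \frac{1}{7500202}\right)} = \frac{1}{4251844 - \frac{4082819}{3750101}} = \frac{1}{\frac{15944840353425}{3750101}} = \frac{3750101}{15944840353425}$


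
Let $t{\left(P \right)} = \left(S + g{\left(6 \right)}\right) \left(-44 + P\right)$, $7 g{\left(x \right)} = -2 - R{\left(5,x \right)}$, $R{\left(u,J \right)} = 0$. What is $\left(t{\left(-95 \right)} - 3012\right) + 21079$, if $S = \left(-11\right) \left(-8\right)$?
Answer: $\frac{41123}{7} \approx 5874.7$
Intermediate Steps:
$S = 88$
$g{\left(x \right)} = - \frac{2}{7}$ ($g{\left(x \right)} = \frac{-2 - 0}{7} = \frac{-2 + 0}{7} = \frac{1}{7} \left(-2\right) = - \frac{2}{7}$)
$t{\left(P \right)} = - \frac{27016}{7} + \frac{614 P}{7}$ ($t{\left(P \right)} = \left(88 - \frac{2}{7}\right) \left(-44 + P\right) = \frac{614 \left(-44 + P\right)}{7} = - \frac{27016}{7} + \frac{614 P}{7}$)
$\left(t{\left(-95 \right)} - 3012\right) + 21079 = \left(\left(- \frac{27016}{7} + \frac{614}{7} \left(-95\right)\right) - 3012\right) + 21079 = \left(\left(- \frac{27016}{7} - \frac{58330}{7}\right) - 3012\right) + 21079 = \left(- \frac{85346}{7} - 3012\right) + 21079 = - \frac{106430}{7} + 21079 = \frac{41123}{7}$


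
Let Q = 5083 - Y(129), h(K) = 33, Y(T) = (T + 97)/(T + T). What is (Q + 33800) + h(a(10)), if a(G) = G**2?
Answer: 5020051/129 ≈ 38915.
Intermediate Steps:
Y(T) = (97 + T)/(2*T) (Y(T) = (97 + T)/((2*T)) = (97 + T)*(1/(2*T)) = (97 + T)/(2*T))
Q = 655594/129 (Q = 5083 - (97 + 129)/(2*129) = 5083 - 226/(2*129) = 5083 - 1*113/129 = 5083 - 113/129 = 655594/129 ≈ 5082.1)
(Q + 33800) + h(a(10)) = (655594/129 + 33800) + 33 = 5015794/129 + 33 = 5020051/129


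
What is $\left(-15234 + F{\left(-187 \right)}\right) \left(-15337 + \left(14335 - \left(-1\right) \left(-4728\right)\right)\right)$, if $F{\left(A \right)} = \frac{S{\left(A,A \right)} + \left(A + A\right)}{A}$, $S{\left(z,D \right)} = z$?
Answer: $87273630$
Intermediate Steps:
$F{\left(A \right)} = 3$ ($F{\left(A \right)} = \frac{A + \left(A + A\right)}{A} = \frac{A + 2 A}{A} = \frac{3 A}{A} = 3$)
$\left(-15234 + F{\left(-187 \right)}\right) \left(-15337 + \left(14335 - \left(-1\right) \left(-4728\right)\right)\right) = \left(-15234 + 3\right) \left(-15337 + \left(14335 - \left(-1\right) \left(-4728\right)\right)\right) = - 15231 \left(-15337 + \left(14335 - 4728\right)\right) = - 15231 \left(-15337 + 9607\right) = \left(-15231\right) \left(-5730\right) = 87273630$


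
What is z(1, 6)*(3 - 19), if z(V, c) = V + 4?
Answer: -80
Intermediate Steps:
z(V, c) = 4 + V
z(1, 6)*(3 - 19) = (4 + 1)*(3 - 19) = 5*(-16) = -80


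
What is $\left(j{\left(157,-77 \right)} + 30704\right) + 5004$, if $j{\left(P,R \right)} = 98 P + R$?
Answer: $51017$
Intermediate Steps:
$j{\left(P,R \right)} = R + 98 P$
$\left(j{\left(157,-77 \right)} + 30704\right) + 5004 = \left(\left(-77 + 98 \cdot 157\right) + 30704\right) + 5004 = \left(\left(-77 + 15386\right) + 30704\right) + 5004 = \left(15309 + 30704\right) + 5004 = 46013 + 5004 = 51017$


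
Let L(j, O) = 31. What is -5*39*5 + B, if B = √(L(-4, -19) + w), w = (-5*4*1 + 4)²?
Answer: -975 + √287 ≈ -958.06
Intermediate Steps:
w = 256 (w = (-20*1 + 4)² = (-20 + 4)² = (-16)² = 256)
B = √287 (B = √(31 + 256) = √287 ≈ 16.941)
-5*39*5 + B = -5*39*5 + √287 = -195*5 + √287 = -975 + √287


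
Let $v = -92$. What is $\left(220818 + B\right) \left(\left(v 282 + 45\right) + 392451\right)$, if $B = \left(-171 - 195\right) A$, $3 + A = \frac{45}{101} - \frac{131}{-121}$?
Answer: $\frac{991596477731040}{12221} \approx 8.1139 \cdot 10^{10}$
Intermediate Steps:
$A = - \frac{17987}{12221}$ ($A = -3 + \left(\frac{45}{101} - \frac{131}{-121}\right) = -3 + \left(45 \cdot \frac{1}{101} - - \frac{131}{121}\right) = -3 + \left(\frac{45}{101} + \frac{131}{121}\right) = -3 + \frac{18676}{12221} = - \frac{17987}{12221} \approx -1.4718$)
$B = \frac{6583242}{12221}$ ($B = \left(-171 - 195\right) \left(- \frac{17987}{12221}\right) = \left(-366\right) \left(- \frac{17987}{12221}\right) = \frac{6583242}{12221} \approx 538.68$)
$\left(220818 + B\right) \left(\left(v 282 + 45\right) + 392451\right) = \left(220818 + \frac{6583242}{12221}\right) \left(\left(\left(-92\right) 282 + 45\right) + 392451\right) = \frac{2705200020 \left(\left(-25944 + 45\right) + 392451\right)}{12221} = \frac{2705200020 \left(-25899 + 392451\right)}{12221} = \frac{2705200020}{12221} \cdot 366552 = \frac{991596477731040}{12221}$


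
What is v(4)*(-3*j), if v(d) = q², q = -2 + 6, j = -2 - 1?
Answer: 144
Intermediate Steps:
j = -3
q = 4
v(d) = 16 (v(d) = 4² = 16)
v(4)*(-3*j) = 16*(-3*(-3)) = 16*9 = 144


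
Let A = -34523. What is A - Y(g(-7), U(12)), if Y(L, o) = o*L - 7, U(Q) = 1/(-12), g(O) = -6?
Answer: -69033/2 ≈ -34517.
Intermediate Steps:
U(Q) = -1/12
Y(L, o) = -7 + L*o (Y(L, o) = L*o - 7 = -7 + L*o)
A - Y(g(-7), U(12)) = -34523 - (-7 - 6*(-1/12)) = -34523 - (-7 + 1/2) = -34523 - 1*(-13/2) = -34523 + 13/2 = -69033/2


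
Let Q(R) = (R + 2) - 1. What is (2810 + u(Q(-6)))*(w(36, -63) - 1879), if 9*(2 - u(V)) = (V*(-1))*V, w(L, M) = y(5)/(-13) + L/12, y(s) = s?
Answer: -205982623/39 ≈ -5.2816e+6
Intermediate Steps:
Q(R) = 1 + R (Q(R) = (2 + R) - 1 = 1 + R)
w(L, M) = -5/13 + L/12 (w(L, M) = 5/(-13) + L/12 = 5*(-1/13) + L*(1/12) = -5/13 + L/12)
u(V) = 2 + V²/9 (u(V) = 2 - V*(-1)*V/9 = 2 - (-V)*V/9 = 2 - (-1)*V²/9 = 2 + V²/9)
(2810 + u(Q(-6)))*(w(36, -63) - 1879) = (2810 + (2 + (1 - 6)²/9))*((-5/13 + (1/12)*36) - 1879) = (2810 + (2 + (⅑)*(-5)²))*((-5/13 + 3) - 1879) = (2810 + (2 + (⅑)*25))*(34/13 - 1879) = (2810 + (2 + 25/9))*(-24393/13) = (2810 + 43/9)*(-24393/13) = (25333/9)*(-24393/13) = -205982623/39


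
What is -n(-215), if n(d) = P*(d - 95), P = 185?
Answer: 57350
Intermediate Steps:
n(d) = -17575 + 185*d (n(d) = 185*(d - 95) = 185*(-95 + d) = -17575 + 185*d)
-n(-215) = -(-17575 + 185*(-215)) = -(-17575 - 39775) = -1*(-57350) = 57350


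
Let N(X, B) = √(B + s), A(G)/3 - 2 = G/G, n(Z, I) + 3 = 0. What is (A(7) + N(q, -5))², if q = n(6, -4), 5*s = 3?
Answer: (45 + I*√110)²/25 ≈ 76.6 + 37.757*I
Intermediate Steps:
n(Z, I) = -3 (n(Z, I) = -3 + 0 = -3)
s = ⅗ (s = (⅕)*3 = ⅗ ≈ 0.60000)
q = -3
A(G) = 9 (A(G) = 6 + 3*(G/G) = 6 + 3*1 = 6 + 3 = 9)
N(X, B) = √(⅗ + B) (N(X, B) = √(B + ⅗) = √(⅗ + B))
(A(7) + N(q, -5))² = (9 + √(15 + 25*(-5))/5)² = (9 + √(15 - 125)/5)² = (9 + √(-110)/5)² = (9 + (I*√110)/5)² = (9 + I*√110/5)²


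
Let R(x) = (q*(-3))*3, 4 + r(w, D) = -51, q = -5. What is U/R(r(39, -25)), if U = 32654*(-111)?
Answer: -1208198/15 ≈ -80547.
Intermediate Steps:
r(w, D) = -55 (r(w, D) = -4 - 51 = -55)
R(x) = 45 (R(x) = -5*(-3)*3 = 15*3 = 45)
U = -3624594
U/R(r(39, -25)) = -3624594/45 = -3624594*1/45 = -1208198/15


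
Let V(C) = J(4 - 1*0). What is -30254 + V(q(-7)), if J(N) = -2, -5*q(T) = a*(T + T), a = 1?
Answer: -30256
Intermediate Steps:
q(T) = -2*T/5 (q(T) = -(T + T)/5 = -2*T/5)
V(C) = -2
-30254 + V(q(-7)) = -30254 - 2 = -30256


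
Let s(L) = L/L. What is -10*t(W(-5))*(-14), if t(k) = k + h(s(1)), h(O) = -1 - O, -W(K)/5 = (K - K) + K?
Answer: 3220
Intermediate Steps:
s(L) = 1
W(K) = -5*K (W(K) = -5*((K - K) + K) = -5*(0 + K) = -5*K)
t(k) = -2 + k (t(k) = k + (-1 - 1*1) = k + (-1 - 1) = k - 2 = -2 + k)
-10*t(W(-5))*(-14) = -10*(-2 - 5*(-5))*(-14) = -10*(-2 + 25)*(-14) = -10*23*(-14) = -230*(-14) = 3220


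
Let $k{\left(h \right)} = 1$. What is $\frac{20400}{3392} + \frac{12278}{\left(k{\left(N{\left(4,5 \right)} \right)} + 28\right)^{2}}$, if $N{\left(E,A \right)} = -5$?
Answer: $\frac{3675211}{178292} \approx 20.613$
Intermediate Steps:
$\frac{20400}{3392} + \frac{12278}{\left(k{\left(N{\left(4,5 \right)} \right)} + 28\right)^{2}} = \frac{20400}{3392} + \frac{12278}{\left(1 + 28\right)^{2}} = 20400 \cdot \frac{1}{3392} + \frac{12278}{29^{2}} = \frac{1275}{212} + \frac{12278}{841} = \frac{3675211}{178292}$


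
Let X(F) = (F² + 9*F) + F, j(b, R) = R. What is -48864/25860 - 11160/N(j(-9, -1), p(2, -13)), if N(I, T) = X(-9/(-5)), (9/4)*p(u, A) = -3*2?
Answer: -67045248/127145 ≈ -527.31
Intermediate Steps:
p(u, A) = -8/3 (p(u, A) = 4*(-3*2)/9 = (4/9)*(-6) = -8/3)
X(F) = F² + 10*F
N(I, T) = 531/25 (N(I, T) = (-9/(-5))*(10 - 9/(-5)) = (-9*(-⅕))*(10 - 9*(-⅕)) = 9*(10 + 9/5)/5 = (9/5)*(59/5) = 531/25)
-48864/25860 - 11160/N(j(-9, -1), p(2, -13)) = -48864/25860 - 11160/531/25 = -48864*1/25860 - 11160*25/531 = -4072/2155 - 31000/59 = -67045248/127145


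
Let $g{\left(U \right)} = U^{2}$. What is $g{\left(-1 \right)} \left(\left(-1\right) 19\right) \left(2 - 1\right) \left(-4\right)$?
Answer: $76$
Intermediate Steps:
$g{\left(-1 \right)} \left(\left(-1\right) 19\right) \left(2 - 1\right) \left(-4\right) = \left(-1\right)^{2} \left(\left(-1\right) 19\right) \left(2 - 1\right) \left(-4\right) = 1 \left(-19\right) \left(2 - 1\right) \left(-4\right) = - 19 \cdot 1 \left(-4\right) = \left(-19\right) \left(-4\right) = 76$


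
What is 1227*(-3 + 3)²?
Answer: 0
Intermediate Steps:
1227*(-3 + 3)² = 1227*0² = 1227*0 = 0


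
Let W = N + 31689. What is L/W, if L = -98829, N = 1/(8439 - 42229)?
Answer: -3339431910/1070771309 ≈ -3.1187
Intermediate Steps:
N = -1/33790 (N = 1/(-33790) = -1/33790 ≈ -2.9595e-5)
W = 1070771309/33790 (W = -1/33790 + 31689 = 1070771309/33790 ≈ 31689.)
L/W = -98829/1070771309/33790 = -98829*33790/1070771309 = -3339431910/1070771309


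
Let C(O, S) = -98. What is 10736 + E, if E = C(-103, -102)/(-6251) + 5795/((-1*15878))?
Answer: 152221371101/14179054 ≈ 10736.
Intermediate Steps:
E = -4952643/14179054 (E = -98/(-6251) + 5795/((-1*15878)) = -98*(-1/6251) + 5795/(-15878) = 14/893 + 5795*(-1/15878) = 14/893 - 5795/15878 = -4952643/14179054 ≈ -0.34929)
10736 + E = 10736 - 4952643/14179054 = 152221371101/14179054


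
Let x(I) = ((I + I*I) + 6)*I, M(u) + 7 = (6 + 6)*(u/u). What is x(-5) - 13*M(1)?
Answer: -195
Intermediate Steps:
M(u) = 5 (M(u) = -7 + (6 + 6)*(u/u) = -7 + 12*1 = -7 + 12 = 5)
x(I) = I*(6 + I + I²) (x(I) = ((I + I²) + 6)*I = (6 + I + I²)*I = I*(6 + I + I²))
x(-5) - 13*M(1) = -5*(6 - 5 + (-5)²) - 13*5 = -5*(6 - 5 + 25) - 65 = -5*26 - 65 = -130 - 65 = -195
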